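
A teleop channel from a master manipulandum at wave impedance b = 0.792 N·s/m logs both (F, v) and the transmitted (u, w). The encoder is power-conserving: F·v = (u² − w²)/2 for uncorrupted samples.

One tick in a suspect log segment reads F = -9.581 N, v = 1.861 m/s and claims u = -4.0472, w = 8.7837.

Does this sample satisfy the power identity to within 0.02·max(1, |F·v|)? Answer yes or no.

F·v = (-9.581)×1.861 = -17.83024 W.
(u² − w²)/2 = (16.37983 − 77.15339)/2 = -30.38678 W.
|Δ| = 12.55654;  2% of max(1, |F·v|) = 0.35660.

no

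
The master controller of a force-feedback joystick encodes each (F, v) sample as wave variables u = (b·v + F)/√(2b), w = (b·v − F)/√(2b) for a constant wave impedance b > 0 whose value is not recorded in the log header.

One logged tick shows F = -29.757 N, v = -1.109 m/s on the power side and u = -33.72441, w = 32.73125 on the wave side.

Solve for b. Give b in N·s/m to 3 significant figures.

b = 0.401 N·s/m

u + w = -0.9932;  u + w = √(2b)·v, so √(2b) = -0.9932/(-1.109) = 0.8955.
b = (√(2b))²/2 = 0.8020/2 = 0.4010.
(Check via u − w = 2F/√(2b): u − w = -66.4557, 2F/√(2b) = -66.4556.)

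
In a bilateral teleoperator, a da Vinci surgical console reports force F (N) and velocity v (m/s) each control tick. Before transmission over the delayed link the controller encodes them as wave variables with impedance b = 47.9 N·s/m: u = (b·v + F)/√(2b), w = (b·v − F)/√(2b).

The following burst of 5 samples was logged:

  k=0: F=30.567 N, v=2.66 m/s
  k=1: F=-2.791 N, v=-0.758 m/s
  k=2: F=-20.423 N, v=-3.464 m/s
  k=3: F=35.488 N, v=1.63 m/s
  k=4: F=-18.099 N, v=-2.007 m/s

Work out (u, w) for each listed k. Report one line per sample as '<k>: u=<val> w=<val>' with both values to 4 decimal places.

0: u=16.1407 w=9.8947
1: u=-3.9947 w=-3.4244
2: u=-19.0390 w=-14.8658
3: u=11.6028 w=4.3513
4: u=-11.6712 w=-7.9729

k=0: b·v=47.9×2.66=127.4140; √(2b)=9.7877; u=(127.4140+30.567)/9.7877=16.1407, w=(127.4140−30.567)/9.7877=9.8947
k=1: b·v=47.9×(-0.758)=-36.3082; √(2b)=9.7877; u=(-36.3082+(-2.791))/9.7877=-3.9947, w=(-36.3082−(-2.791))/9.7877=-3.4244
k=2: b·v=47.9×(-3.464)=-165.9256; √(2b)=9.7877; u=(-165.9256+(-20.423))/9.7877=-19.0390, w=(-165.9256−(-20.423))/9.7877=-14.8658
k=3: b·v=47.9×1.63=78.0770; √(2b)=9.7877; u=(78.0770+35.488)/9.7877=11.6028, w=(78.0770−35.488)/9.7877=4.3513
k=4: b·v=47.9×(-2.007)=-96.1353; √(2b)=9.7877; u=(-96.1353+(-18.099))/9.7877=-11.6712, w=(-96.1353−(-18.099))/9.7877=-7.9729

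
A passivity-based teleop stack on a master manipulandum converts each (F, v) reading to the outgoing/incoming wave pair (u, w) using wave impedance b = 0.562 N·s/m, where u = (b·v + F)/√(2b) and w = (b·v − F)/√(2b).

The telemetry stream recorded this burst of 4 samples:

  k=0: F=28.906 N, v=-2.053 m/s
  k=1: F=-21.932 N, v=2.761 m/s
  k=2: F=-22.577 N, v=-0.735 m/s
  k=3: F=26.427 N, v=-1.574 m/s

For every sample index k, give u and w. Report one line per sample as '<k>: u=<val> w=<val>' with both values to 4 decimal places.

k=0: b·v=0.562×(-2.053)=-1.1538; √(2b)=1.0602; u=(-1.1538+28.906)/1.0602=26.1767, w=(-1.1538−28.906)/1.0602=-28.3532
k=1: b·v=0.562×2.761=1.5517; √(2b)=1.0602; u=(1.5517+(-21.932))/1.0602=-19.2233, w=(1.5517−(-21.932))/1.0602=22.1505
k=2: b·v=0.562×(-0.735)=-0.4131; √(2b)=1.0602; u=(-0.4131+(-22.577))/1.0602=-21.6849, w=(-0.4131−(-22.577))/1.0602=20.9056
k=3: b·v=0.562×(-1.574)=-0.8846; √(2b)=1.0602; u=(-0.8846+26.427)/1.0602=24.0923, w=(-0.8846−26.427)/1.0602=-25.7611

0: u=26.1767 w=-28.3532
1: u=-19.2233 w=22.1505
2: u=-21.6849 w=20.9056
3: u=24.0923 w=-25.7611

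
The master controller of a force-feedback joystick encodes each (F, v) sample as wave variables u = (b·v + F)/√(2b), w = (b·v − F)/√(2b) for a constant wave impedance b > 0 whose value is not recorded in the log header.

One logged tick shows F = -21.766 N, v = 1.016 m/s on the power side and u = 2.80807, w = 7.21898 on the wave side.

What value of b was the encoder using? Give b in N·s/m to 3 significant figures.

u + w = 10.02705;  u + w = √(2b)·v, so √(2b) = 10.02705/1.016 = 9.86914.
b = (√(2b))²/2 = 97.40000/2 = 48.70000.
(Check via u − w = 2F/√(2b): u − w = -4.41091, 2F/√(2b) = -4.41092.)

b = 48.7 N·s/m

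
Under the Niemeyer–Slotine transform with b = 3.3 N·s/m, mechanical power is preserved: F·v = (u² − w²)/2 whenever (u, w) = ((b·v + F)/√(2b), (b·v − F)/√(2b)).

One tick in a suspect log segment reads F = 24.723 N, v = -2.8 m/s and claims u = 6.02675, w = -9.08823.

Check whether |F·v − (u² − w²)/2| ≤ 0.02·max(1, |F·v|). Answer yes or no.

F·v = 24.723×(-2.8) = -69.224400 W.
(u² − w²)/2 = (36.321716 − 82.595925)/2 = -23.137104 W.
|Δ| = 46.087296;  2% of max(1, |F·v|) = 1.384488.

no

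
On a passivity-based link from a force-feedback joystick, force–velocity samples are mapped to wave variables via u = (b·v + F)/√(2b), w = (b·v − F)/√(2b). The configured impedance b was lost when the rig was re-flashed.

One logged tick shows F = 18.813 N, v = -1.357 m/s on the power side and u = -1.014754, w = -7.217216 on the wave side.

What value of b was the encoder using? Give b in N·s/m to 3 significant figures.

u + w = -8.231970;  u + w = √(2b)·v, so √(2b) = -8.231970/(-1.357) = 6.066301.
b = (√(2b))²/2 = 36.800004/2 = 18.400002.
(Check via u − w = 2F/√(2b): u − w = 6.202462, 2F/√(2b) = 6.202462.)

b = 18.4 N·s/m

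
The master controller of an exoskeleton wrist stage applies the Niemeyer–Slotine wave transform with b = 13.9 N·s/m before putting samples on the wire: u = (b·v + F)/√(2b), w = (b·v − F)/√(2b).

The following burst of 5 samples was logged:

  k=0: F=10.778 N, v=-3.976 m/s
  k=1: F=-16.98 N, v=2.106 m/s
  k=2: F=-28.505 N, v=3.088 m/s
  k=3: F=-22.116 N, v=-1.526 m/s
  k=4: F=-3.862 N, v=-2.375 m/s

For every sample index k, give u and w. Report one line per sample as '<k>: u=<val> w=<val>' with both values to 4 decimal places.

0: u=-8.4377 w=-12.5260
1: u=2.3316 w=8.7725
2: u=2.7346 w=13.5471
3: u=-8.2175 w=0.1716
4: u=-6.9936 w=-5.5287

k=0: b·v=13.9×(-3.976)=-55.2664; √(2b)=5.2726; u=(-55.2664+10.778)/5.2726=-8.4377, w=(-55.2664−10.778)/5.2726=-12.5260
k=1: b·v=13.9×2.106=29.2734; √(2b)=5.2726; u=(29.2734+(-16.98))/5.2726=2.3316, w=(29.2734−(-16.98))/5.2726=8.7725
k=2: b·v=13.9×3.088=42.9232; √(2b)=5.2726; u=(42.9232+(-28.505))/5.2726=2.7346, w=(42.9232−(-28.505))/5.2726=13.5471
k=3: b·v=13.9×(-1.526)=-21.2114; √(2b)=5.2726; u=(-21.2114+(-22.116))/5.2726=-8.2175, w=(-21.2114−(-22.116))/5.2726=0.1716
k=4: b·v=13.9×(-2.375)=-33.0125; √(2b)=5.2726; u=(-33.0125+(-3.862))/5.2726=-6.9936, w=(-33.0125−(-3.862))/5.2726=-5.5287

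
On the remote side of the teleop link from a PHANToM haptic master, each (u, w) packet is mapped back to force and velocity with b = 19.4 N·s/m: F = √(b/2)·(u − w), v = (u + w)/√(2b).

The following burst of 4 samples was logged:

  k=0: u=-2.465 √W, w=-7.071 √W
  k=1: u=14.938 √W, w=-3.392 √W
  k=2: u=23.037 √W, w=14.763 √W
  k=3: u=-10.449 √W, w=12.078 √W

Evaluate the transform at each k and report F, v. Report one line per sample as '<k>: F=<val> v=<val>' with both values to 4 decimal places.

0: F=14.3453 v=-1.5309
1: F=57.0885 v=1.8536
2: F=25.7692 v=6.0684
3: F=-70.1599 v=0.2615

k=0: u−w=4.6060, u+w=-9.5360; √(b/2)=3.1145, √(2b)=6.2290; F=3.1145×4.606=14.3453, v=-9.5360/6.2290=-1.5309
k=1: u−w=18.3300, u+w=11.5460; √(b/2)=3.1145, √(2b)=6.2290; F=3.1145×18.33=57.0885, v=11.5460/6.2290=1.8536
k=2: u−w=8.2740, u+w=37.8000; √(b/2)=3.1145, √(2b)=6.2290; F=3.1145×8.274=25.7692, v=37.8000/6.2290=6.0684
k=3: u−w=-22.5270, u+w=1.6290; √(b/2)=3.1145, √(2b)=6.2290; F=3.1145×(-22.527)=-70.1599, v=1.6290/6.2290=0.2615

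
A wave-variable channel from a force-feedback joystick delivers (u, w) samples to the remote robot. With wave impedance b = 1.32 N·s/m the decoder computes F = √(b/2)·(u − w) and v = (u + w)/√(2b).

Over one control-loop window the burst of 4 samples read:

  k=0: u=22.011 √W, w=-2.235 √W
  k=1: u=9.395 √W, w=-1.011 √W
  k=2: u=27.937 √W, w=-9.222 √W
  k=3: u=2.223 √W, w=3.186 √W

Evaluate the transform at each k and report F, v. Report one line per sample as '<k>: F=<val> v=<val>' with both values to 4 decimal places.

k=0: u−w=24.2460, u+w=19.7760; √(b/2)=0.8124, √(2b)=1.6248; F=0.8124×24.246=19.6975, v=19.7760/1.6248=12.1713
k=1: u−w=10.4060, u+w=8.3840; √(b/2)=0.8124, √(2b)=1.6248; F=0.8124×10.406=8.4539, v=8.3840/1.6248=5.1600
k=2: u−w=37.1590, u+w=18.7150; √(b/2)=0.8124, √(2b)=1.6248; F=0.8124×37.159=30.1881, v=18.7150/1.6248=11.5183
k=3: u−w=-0.9630, u+w=5.4090; √(b/2)=0.8124, √(2b)=1.6248; F=0.8124×(-0.963)=-0.7823, v=5.4090/1.6248=3.3290

0: F=19.6975 v=12.1713
1: F=8.4539 v=5.1600
2: F=30.1881 v=11.5183
3: F=-0.7823 v=3.3290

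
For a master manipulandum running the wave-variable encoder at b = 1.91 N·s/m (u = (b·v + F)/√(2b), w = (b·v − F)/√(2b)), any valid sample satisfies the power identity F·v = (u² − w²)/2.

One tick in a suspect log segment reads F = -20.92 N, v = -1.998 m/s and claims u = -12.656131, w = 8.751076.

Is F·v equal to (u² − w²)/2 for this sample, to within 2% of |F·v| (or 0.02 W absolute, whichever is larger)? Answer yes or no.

yes

F·v = (-20.92)×(-1.998) = 41.798160 W.
(u² − w²)/2 = (160.177652 − 76.581331)/2 = 41.798160 W.
|Δ| = 0.000000;  2% of max(1, |F·v|) = 0.835963.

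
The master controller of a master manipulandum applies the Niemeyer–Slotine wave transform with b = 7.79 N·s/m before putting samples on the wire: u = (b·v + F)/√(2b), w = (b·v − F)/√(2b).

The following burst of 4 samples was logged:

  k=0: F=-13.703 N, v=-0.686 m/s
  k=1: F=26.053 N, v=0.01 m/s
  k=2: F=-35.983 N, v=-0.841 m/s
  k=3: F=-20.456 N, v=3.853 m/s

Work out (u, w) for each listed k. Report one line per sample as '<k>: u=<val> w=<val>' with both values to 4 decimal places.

k=0: b·v=7.79×(-0.686)=-5.3439; √(2b)=3.9472; u=(-5.3439+(-13.703))/3.9472=-4.8255, w=(-5.3439−(-13.703))/3.9472=2.1177
k=1: b·v=7.79×0.01=0.0779; √(2b)=3.9472; u=(0.0779+26.053)/3.9472=6.6202, w=(0.0779−26.053)/3.9472=-6.5807
k=2: b·v=7.79×(-0.841)=-6.5514; √(2b)=3.9472; u=(-6.5514+(-35.983))/3.9472=-10.7760, w=(-6.5514−(-35.983))/3.9472=7.4564
k=3: b·v=7.79×3.853=30.0149; √(2b)=3.9472; u=(30.0149+(-20.456))/3.9472=2.4217, w=(30.0149−(-20.456))/3.9472=12.7867

0: u=-4.8255 w=2.1177
1: u=6.6202 w=-6.5807
2: u=-10.7760 w=7.4564
3: u=2.4217 w=12.7867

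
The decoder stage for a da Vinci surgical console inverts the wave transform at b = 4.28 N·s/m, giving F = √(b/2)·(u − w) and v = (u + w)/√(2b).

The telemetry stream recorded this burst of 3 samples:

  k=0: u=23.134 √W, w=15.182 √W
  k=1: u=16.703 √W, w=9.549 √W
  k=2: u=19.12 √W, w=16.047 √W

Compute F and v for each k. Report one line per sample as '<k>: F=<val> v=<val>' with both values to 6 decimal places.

k=0: u−w=7.952000, u+w=38.316000; √(b/2)=1.462874, √(2b)=2.925748; F=1.462874×7.952=11.632773, v=38.316000/2.925748=13.096139
k=1: u−w=7.154000, u+w=26.252000; √(b/2)=1.462874, √(2b)=2.925748; F=1.462874×7.154=10.465400, v=26.252000/2.925748=8.972749
k=2: u−w=3.073000, u+w=35.167000; √(b/2)=1.462874, √(2b)=2.925748; F=1.462874×3.073=4.495411, v=35.167000/2.925748=12.019833

0: F=11.632773 v=13.096139
1: F=10.465400 v=8.972749
2: F=4.495411 v=12.019833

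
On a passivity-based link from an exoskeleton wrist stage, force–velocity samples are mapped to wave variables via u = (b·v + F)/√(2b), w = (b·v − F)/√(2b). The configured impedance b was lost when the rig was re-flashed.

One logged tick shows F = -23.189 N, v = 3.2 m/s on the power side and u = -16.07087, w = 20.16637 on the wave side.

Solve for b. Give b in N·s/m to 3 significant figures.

b = 0.819 N·s/m

u + w = 4.09550;  u + w = √(2b)·v, so √(2b) = 4.09550/3.2 = 1.27984.
b = (√(2b))²/2 = 1.63800/2 = 0.81900.
(Check via u − w = 2F/√(2b): u − w = -36.23724, 2F/√(2b) = -36.23724.)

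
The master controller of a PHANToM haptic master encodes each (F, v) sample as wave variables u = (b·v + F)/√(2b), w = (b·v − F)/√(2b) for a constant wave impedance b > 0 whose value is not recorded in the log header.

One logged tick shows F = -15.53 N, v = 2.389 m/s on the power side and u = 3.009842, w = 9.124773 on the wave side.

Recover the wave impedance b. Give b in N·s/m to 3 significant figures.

u + w = 12.134615;  u + w = √(2b)·v, so √(2b) = 12.134615/2.389 = 5.079370.
b = (√(2b))²/2 = 25.800000/2 = 12.900000.
(Check via u − w = 2F/√(2b): u − w = -6.114931, 2F/√(2b) = -6.114932.)

b = 12.9 N·s/m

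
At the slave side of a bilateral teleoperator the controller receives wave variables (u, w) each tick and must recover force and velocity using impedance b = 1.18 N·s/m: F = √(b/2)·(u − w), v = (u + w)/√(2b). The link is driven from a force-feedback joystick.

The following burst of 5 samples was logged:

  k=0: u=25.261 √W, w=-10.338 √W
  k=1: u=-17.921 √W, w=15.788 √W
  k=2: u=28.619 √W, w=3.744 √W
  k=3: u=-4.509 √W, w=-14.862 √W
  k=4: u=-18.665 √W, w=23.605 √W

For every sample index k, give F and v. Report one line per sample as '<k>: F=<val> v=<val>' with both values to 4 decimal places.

k=0: u−w=35.5990, u+w=14.9230; √(b/2)=0.7681, √(2b)=1.5362; F=0.7681×35.599=27.3441, v=14.9230/1.5362=9.7140
k=1: u−w=-33.7090, u+w=-2.1330; √(b/2)=0.7681, √(2b)=1.5362; F=0.7681×(-33.709)=-25.8924, v=-2.1330/1.5362=-1.3885
k=2: u−w=24.8750, u+w=32.3630; √(b/2)=0.7681, √(2b)=1.5362; F=0.7681×24.875=19.1069, v=32.3630/1.5362=21.0665
k=3: u−w=10.3530, u+w=-19.3710; √(b/2)=0.7681, √(2b)=1.5362; F=0.7681×10.353=7.9523, v=-19.3710/1.5362=-12.6094
k=4: u−w=-42.2700, u+w=4.9400; √(b/2)=0.7681, √(2b)=1.5362; F=0.7681×(-42.27)=-32.4682, v=4.9400/1.5362=3.2157

0: F=27.3441 v=9.7140
1: F=-25.8924 v=-1.3885
2: F=19.1069 v=21.0665
3: F=7.9523 v=-12.6094
4: F=-32.4682 v=3.2157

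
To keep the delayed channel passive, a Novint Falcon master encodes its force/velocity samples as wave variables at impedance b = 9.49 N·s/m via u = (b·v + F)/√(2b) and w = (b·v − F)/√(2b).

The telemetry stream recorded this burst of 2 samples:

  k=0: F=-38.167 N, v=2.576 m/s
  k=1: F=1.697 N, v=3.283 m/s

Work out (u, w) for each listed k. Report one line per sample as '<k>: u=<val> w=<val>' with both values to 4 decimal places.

k=0: b·v=9.49×2.576=24.4462; √(2b)=4.3566; u=(24.4462+(-38.167))/4.3566=-3.1494, w=(24.4462−(-38.167))/4.3566=14.3720
k=1: b·v=9.49×3.283=31.1557; √(2b)=4.3566; u=(31.1557+1.697)/4.3566=7.5409, w=(31.1557−1.697)/4.3566=6.7618

0: u=-3.1494 w=14.3720
1: u=7.5409 w=6.7618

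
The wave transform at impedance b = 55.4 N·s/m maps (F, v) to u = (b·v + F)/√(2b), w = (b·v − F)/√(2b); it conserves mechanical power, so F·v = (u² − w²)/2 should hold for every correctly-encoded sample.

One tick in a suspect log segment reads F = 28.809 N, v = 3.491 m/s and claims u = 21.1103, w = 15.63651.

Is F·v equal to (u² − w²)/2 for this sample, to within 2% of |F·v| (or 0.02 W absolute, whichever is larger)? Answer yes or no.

F·v = 28.809×3.491 = 100.57222 W.
(u² − w²)/2 = (445.64477 − 244.50044)/2 = 100.57216 W.
|Δ| = 0.00006;  2% of max(1, |F·v|) = 2.01144.

yes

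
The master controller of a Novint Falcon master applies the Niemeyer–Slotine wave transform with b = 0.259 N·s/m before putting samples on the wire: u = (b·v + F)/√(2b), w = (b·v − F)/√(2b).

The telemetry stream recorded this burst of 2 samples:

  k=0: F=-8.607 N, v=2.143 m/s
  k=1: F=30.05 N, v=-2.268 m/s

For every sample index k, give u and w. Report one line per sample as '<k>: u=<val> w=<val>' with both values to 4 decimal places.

0: u=-11.1876 w=12.7300
1: u=40.9361 w=-42.5684

k=0: b·v=0.259×2.143=0.5550; √(2b)=0.7197; u=(0.5550+(-8.607))/0.7197=-11.1876, w=(0.5550−(-8.607))/0.7197=12.7300
k=1: b·v=0.259×(-2.268)=-0.5874; √(2b)=0.7197; u=(-0.5874+30.05)/0.7197=40.9361, w=(-0.5874−30.05)/0.7197=-42.5684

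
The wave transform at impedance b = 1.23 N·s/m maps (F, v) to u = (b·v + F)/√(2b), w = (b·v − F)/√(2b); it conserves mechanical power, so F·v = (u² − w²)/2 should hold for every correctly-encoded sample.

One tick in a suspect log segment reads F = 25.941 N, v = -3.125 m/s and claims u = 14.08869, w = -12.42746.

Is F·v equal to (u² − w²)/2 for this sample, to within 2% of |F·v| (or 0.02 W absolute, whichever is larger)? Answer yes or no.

no

F·v = 25.941×(-3.125) = -81.06562 W.
(u² − w²)/2 = (198.49119 − 154.44176)/2 = 22.02471 W.
|Δ| = 103.09034;  2% of max(1, |F·v|) = 1.62131.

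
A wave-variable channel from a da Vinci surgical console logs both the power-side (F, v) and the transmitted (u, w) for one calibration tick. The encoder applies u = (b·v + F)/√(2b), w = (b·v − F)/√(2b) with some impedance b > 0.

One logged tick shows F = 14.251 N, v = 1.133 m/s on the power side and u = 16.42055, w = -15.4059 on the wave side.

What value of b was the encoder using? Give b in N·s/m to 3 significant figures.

u + w = 1.01465;  u + w = √(2b)·v, so √(2b) = 1.01465/1.133 = 0.89554.
b = (√(2b))²/2 = 0.80200/2 = 0.40100.
(Check via u − w = 2F/√(2b): u − w = 31.82645, 2F/√(2b) = 31.82651.)

b = 0.401 N·s/m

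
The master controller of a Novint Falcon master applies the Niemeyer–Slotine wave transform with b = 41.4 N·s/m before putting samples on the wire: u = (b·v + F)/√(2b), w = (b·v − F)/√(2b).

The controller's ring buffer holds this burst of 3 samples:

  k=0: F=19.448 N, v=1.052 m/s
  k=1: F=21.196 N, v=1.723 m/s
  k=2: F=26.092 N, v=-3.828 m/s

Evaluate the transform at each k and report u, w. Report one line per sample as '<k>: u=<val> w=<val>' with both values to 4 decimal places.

k=0: b·v=41.4×1.052=43.5528; √(2b)=9.0995; u=(43.5528+19.448)/9.0995=6.9236, w=(43.5528−19.448)/9.0995=2.6490
k=1: b·v=41.4×1.723=71.3322; √(2b)=9.0995; u=(71.3322+21.196)/9.0995=10.1685, w=(71.3322−21.196)/9.0995=5.5098
k=2: b·v=41.4×(-3.828)=-158.4792; √(2b)=9.0995; u=(-158.4792+26.092)/9.0995=-14.5489, w=(-158.4792−26.092)/9.0995=-20.2838

0: u=6.9236 w=2.6490
1: u=10.1685 w=5.5098
2: u=-14.5489 w=-20.2838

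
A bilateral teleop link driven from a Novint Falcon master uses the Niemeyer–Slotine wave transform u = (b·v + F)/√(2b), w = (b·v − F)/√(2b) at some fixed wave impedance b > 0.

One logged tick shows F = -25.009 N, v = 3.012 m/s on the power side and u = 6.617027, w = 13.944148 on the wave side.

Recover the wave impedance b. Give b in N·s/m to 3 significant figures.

u + w = 20.561175;  u + w = √(2b)·v, so √(2b) = 20.561175/3.012 = 6.826419.
b = (√(2b))²/2 = 46.600001/2 = 23.300000.
(Check via u − w = 2F/√(2b): u − w = -7.327121, 2F/√(2b) = -7.327121.)

b = 23.3 N·s/m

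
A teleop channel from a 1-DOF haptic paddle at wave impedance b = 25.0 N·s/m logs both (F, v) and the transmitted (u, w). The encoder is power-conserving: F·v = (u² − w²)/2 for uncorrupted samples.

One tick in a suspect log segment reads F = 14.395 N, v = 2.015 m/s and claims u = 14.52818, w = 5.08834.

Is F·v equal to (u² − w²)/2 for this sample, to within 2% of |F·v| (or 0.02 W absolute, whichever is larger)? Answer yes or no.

F·v = 14.395×2.015 = 29.00593 W.
(u² − w²)/2 = (211.06801 − 25.89120)/2 = 92.58841 W.
|Δ| = 63.58248;  2% of max(1, |F·v|) = 0.58012.

no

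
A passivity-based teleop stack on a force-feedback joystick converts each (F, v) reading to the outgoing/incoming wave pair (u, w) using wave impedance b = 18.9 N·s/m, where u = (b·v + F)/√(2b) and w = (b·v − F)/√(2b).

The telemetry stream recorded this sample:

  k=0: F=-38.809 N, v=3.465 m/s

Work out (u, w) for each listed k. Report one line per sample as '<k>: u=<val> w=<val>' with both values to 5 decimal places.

0: u=4.33942 w=16.96399

k=0: b·v=18.9×3.465=65.48850; √(2b)=6.14817; u=(65.48850+(-38.809))/6.14817=4.33942, w=(65.48850−(-38.809))/6.14817=16.96399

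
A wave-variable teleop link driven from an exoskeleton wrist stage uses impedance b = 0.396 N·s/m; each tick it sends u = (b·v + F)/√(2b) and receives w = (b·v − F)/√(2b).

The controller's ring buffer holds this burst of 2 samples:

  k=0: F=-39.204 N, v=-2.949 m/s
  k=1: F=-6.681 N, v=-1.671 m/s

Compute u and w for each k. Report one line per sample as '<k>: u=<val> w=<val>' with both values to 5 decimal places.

k=0: b·v=0.396×(-2.949)=-1.16780; √(2b)=0.88994; u=(-1.16780+(-39.204))/0.88994=-45.36444, w=(-1.16780−(-39.204))/0.88994=42.74000
k=1: b·v=0.396×(-1.671)=-0.66172; √(2b)=0.88994; u=(-0.66172+(-6.681))/0.88994=-8.25076, w=(-0.66172−(-6.681))/0.88994=6.76367

0: u=-45.36444 w=42.74000
1: u=-8.25076 w=6.76367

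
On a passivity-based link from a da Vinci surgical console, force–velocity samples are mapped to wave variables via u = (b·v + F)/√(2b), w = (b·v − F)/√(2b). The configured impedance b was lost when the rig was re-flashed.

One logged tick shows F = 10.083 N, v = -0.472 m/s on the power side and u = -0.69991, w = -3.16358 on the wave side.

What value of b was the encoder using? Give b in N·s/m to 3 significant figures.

u + w = -3.86349;  u + w = √(2b)·v, so √(2b) = -3.86349/(-0.472) = 8.18536.
b = (√(2b))²/2 = 67.00012/2 = 33.50006.
(Check via u − w = 2F/√(2b): u − w = 2.46367, 2F/√(2b) = 2.46367.)

b = 33.5 N·s/m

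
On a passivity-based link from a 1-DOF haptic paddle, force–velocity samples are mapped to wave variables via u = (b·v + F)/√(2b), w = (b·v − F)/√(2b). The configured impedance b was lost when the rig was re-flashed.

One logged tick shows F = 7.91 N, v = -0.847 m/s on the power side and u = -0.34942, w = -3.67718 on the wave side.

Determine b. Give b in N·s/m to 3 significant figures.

b = 11.3 N·s/m

u + w = -4.0266;  u + w = √(2b)·v, so √(2b) = -4.0266/(-0.847) = 4.7540.
b = (√(2b))²/2 = 22.6001/2 = 11.3000.
(Check via u − w = 2F/√(2b): u − w = 3.3278, 2F/√(2b) = 3.3278.)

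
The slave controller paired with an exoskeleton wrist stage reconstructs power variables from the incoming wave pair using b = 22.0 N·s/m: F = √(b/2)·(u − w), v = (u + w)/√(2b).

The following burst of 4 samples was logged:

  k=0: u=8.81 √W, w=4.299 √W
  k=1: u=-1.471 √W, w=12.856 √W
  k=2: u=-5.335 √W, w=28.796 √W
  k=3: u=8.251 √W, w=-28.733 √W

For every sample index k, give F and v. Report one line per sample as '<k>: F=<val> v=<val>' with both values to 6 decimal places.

0: F=14.961294 v=1.976256
1: F=-47.517283 v=1.716353
2: F=-113.199721 v=3.536879
3: F=122.662051 v=-3.087778

k=0: u−w=4.511000, u+w=13.109000; √(b/2)=3.316625, √(2b)=6.633250; F=3.316625×4.511=14.961294, v=13.109000/6.633250=1.976256
k=1: u−w=-14.327000, u+w=11.385000; √(b/2)=3.316625, √(2b)=6.633250; F=3.316625×(-14.327)=-47.517283, v=11.385000/6.633250=1.716353
k=2: u−w=-34.131000, u+w=23.461000; √(b/2)=3.316625, √(2b)=6.633250; F=3.316625×(-34.131)=-113.199721, v=23.461000/6.633250=3.536879
k=3: u−w=36.984000, u+w=-20.482000; √(b/2)=3.316625, √(2b)=6.633250; F=3.316625×36.984=122.662051, v=-20.482000/6.633250=-3.087778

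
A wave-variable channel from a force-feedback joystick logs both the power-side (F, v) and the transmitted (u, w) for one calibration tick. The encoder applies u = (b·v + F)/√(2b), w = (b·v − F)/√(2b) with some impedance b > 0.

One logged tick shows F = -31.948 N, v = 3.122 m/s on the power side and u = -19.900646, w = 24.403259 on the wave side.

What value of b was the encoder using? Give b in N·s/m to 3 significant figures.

u + w = 4.502613;  u + w = √(2b)·v, so √(2b) = 4.502613/3.122 = 1.442221.
b = (√(2b))²/2 = 2.080001/2 = 1.040000.
(Check via u − w = 2F/√(2b): u − w = -44.303905, 2F/√(2b) = -44.303899.)

b = 1.04 N·s/m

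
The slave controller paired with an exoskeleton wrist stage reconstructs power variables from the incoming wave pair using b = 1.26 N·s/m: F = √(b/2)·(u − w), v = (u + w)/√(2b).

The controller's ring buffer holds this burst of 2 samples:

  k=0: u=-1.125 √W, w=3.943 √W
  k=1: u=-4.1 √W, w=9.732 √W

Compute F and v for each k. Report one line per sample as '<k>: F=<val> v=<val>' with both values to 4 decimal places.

0: F=-4.0226 v=1.7752
1: F=-10.9788 v=3.5478

k=0: u−w=-5.0680, u+w=2.8180; √(b/2)=0.7937, √(2b)=1.5875; F=0.7937×(-5.068)=-4.0226, v=2.8180/1.5875=1.7752
k=1: u−w=-13.8320, u+w=5.6320; √(b/2)=0.7937, √(2b)=1.5875; F=0.7937×(-13.832)=-10.9788, v=5.6320/1.5875=3.5478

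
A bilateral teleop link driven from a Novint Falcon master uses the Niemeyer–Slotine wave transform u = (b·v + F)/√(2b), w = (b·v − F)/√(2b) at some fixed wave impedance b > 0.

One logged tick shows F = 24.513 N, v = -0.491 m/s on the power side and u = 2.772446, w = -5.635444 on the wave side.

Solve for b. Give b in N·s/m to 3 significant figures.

b = 17 N·s/m

u + w = -2.862998;  u + w = √(2b)·v, so √(2b) = -2.862998/(-0.491) = 5.830953.
b = (√(2b))²/2 = 34.000015/2 = 17.000007.
(Check via u − w = 2F/√(2b): u − w = 8.407890, 2F/√(2b) = 8.407888.)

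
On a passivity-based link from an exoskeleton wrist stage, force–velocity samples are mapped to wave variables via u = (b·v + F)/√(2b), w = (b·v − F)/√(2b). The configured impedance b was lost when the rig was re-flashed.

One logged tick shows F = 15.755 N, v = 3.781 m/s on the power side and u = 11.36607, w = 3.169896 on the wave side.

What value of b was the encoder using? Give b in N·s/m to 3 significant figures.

b = 7.39 N·s/m

u + w = 14.535966;  u + w = √(2b)·v, so √(2b) = 14.535966/3.781 = 3.844477.
b = (√(2b))²/2 = 14.780000/2 = 7.390000.
(Check via u − w = 2F/√(2b): u − w = 8.196174, 2F/√(2b) = 8.196174.)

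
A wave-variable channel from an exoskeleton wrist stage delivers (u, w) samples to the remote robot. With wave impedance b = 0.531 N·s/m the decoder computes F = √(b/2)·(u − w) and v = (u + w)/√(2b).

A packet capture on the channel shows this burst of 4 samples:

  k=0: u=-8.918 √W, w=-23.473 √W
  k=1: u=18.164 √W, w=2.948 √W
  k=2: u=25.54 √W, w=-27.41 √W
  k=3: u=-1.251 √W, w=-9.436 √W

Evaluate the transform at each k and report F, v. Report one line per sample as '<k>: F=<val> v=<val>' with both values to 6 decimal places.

0: F=7.499710 v=-31.431282
1: F=7.840301 v=20.486469
2: F=27.283383 v=-1.814593
3: F=4.217460 v=-10.370353

k=0: u−w=14.555000, u+w=-32.391000; √(b/2)=0.515267, √(2b)=1.030534; F=0.515267×14.555=7.499710, v=-32.391000/1.030534=-31.431282
k=1: u−w=15.216000, u+w=21.112000; √(b/2)=0.515267, √(2b)=1.030534; F=0.515267×15.216=7.840301, v=21.112000/1.030534=20.486469
k=2: u−w=52.950000, u+w=-1.870000; √(b/2)=0.515267, √(2b)=1.030534; F=0.515267×52.95=27.283383, v=-1.870000/1.030534=-1.814593
k=3: u−w=8.185000, u+w=-10.687000; √(b/2)=0.515267, √(2b)=1.030534; F=0.515267×8.185=4.217460, v=-10.687000/1.030534=-10.370353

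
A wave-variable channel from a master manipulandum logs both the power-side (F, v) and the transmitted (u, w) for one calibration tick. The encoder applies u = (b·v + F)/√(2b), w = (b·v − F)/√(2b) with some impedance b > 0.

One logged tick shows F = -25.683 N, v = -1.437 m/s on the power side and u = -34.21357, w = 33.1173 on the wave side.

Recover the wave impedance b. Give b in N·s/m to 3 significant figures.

u + w = -1.09627;  u + w = √(2b)·v, so √(2b) = -1.09627/(-1.437) = 0.76289.
b = (√(2b))²/2 = 0.58200/2 = 0.29100.
(Check via u − w = 2F/√(2b): u − w = -67.33087, 2F/√(2b) = -67.33099.)

b = 0.291 N·s/m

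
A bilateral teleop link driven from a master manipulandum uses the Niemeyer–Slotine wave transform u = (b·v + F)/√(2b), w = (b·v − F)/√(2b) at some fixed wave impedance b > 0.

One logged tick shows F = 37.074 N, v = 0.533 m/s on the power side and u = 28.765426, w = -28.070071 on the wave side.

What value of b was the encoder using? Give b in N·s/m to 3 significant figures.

u + w = 0.695355;  u + w = √(2b)·v, so √(2b) = 0.695355/0.533 = 1.304606.
b = (√(2b))²/2 = 1.701997/2 = 0.850998.
(Check via u − w = 2F/√(2b): u − w = 56.835497, 2F/√(2b) = 56.835550.)

b = 0.851 N·s/m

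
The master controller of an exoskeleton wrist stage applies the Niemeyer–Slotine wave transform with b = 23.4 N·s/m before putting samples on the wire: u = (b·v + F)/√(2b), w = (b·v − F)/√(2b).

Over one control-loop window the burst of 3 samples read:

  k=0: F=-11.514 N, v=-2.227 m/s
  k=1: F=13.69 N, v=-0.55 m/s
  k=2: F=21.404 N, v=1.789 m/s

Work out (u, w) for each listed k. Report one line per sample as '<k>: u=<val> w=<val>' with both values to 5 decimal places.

k=0: b·v=23.4×(-2.227)=-52.11180; √(2b)=6.84105; u=(-52.11180+(-11.514))/6.84105=-9.30059, w=(-52.11180−(-11.514))/6.84105=-5.93444
k=1: b·v=23.4×(-0.55)=-12.87000; √(2b)=6.84105; u=(-12.87000+13.69)/6.84105=0.11986, w=(-12.87000−13.69)/6.84105=-3.88244
k=2: b·v=23.4×1.789=41.86260; √(2b)=6.84105; u=(41.86260+21.404)/6.84105=9.24808, w=(41.86260−21.404)/6.84105=2.99056

0: u=-9.30059 w=-5.93444
1: u=0.11986 w=-3.88244
2: u=9.24808 w=2.99056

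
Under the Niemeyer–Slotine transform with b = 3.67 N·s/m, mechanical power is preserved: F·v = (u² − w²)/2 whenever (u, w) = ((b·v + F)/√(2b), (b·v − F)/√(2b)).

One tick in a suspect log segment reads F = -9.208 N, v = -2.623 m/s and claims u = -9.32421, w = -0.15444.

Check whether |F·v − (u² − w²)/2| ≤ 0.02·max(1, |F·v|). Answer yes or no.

no

F·v = (-9.208)×(-2.623) = 24.15258 W.
(u² − w²)/2 = (86.94089 − 0.02385)/2 = 43.45852 W.
|Δ| = 19.30594;  2% of max(1, |F·v|) = 0.48305.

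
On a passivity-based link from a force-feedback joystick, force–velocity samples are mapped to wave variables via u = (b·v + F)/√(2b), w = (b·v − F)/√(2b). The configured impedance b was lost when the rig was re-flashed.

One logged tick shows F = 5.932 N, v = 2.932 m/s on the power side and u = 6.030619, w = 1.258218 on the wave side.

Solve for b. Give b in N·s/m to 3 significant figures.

u + w = 7.288837;  u + w = √(2b)·v, so √(2b) = 7.288837/2.932 = 2.485961.
b = (√(2b))²/2 = 6.180001/2 = 3.090000.
(Check via u − w = 2F/√(2b): u − w = 4.772401, 2F/√(2b) = 4.772400.)

b = 3.09 N·s/m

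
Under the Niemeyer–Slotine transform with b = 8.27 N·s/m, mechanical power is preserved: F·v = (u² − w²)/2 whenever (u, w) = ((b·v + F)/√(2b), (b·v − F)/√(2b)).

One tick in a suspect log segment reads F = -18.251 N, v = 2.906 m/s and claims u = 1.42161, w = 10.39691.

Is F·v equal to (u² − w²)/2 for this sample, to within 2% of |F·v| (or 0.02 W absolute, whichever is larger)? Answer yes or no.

F·v = (-18.251)×2.906 = -53.0374 W.
(u² − w²)/2 = (2.0210 − 108.0957)/2 = -53.0374 W.
|Δ| = 0.0000;  2% of max(1, |F·v|) = 1.0607.

yes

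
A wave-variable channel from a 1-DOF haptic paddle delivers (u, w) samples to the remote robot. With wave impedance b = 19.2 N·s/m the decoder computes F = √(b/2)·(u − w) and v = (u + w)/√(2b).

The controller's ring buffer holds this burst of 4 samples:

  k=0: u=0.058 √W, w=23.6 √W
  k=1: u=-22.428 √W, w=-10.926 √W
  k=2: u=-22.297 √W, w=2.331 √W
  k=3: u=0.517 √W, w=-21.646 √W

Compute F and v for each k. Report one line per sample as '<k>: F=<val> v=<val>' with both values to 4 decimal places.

k=0: u−w=-23.5420, u+w=23.6580; √(b/2)=3.0984, √(2b)=6.1968; F=3.0984×(-23.542)=-72.9422, v=23.6580/6.1968=3.8178
k=1: u−w=-11.5020, u+w=-33.3540; √(b/2)=3.0984, √(2b)=6.1968; F=3.0984×(-11.502)=-35.6376, v=-33.3540/6.1968=-5.3825
k=2: u−w=-24.6280, u+w=-19.9660; √(b/2)=3.0984, √(2b)=6.1968; F=3.0984×(-24.628)=-76.3071, v=-19.9660/6.1968=-3.2220
k=3: u−w=22.1630, u+w=-21.1290; √(b/2)=3.0984, √(2b)=6.1968; F=3.0984×22.163=68.6695, v=-21.1290/6.1968=-3.4097

0: F=-72.9422 v=3.8178
1: F=-35.6376 v=-5.3825
2: F=-76.3071 v=-3.2220
3: F=68.6695 v=-3.4097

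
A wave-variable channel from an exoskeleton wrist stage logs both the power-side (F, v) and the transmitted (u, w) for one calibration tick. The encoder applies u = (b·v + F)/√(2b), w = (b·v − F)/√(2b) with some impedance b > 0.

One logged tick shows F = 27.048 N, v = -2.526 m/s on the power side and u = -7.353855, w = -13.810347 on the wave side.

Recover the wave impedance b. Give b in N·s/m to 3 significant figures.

u + w = -21.164202;  u + w = √(2b)·v, so √(2b) = -21.164202/(-2.526) = 8.378544.
b = (√(2b))²/2 = 70.199999/2 = 35.099999.
(Check via u − w = 2F/√(2b): u − w = 6.456492, 2F/√(2b) = 6.456492.)

b = 35.1 N·s/m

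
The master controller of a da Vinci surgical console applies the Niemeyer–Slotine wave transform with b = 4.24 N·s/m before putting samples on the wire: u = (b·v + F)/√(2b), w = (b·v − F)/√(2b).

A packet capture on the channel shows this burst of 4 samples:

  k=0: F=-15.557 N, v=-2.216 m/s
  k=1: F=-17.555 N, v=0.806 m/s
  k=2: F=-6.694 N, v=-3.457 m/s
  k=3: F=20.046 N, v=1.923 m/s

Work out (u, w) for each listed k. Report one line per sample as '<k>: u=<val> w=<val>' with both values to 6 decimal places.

k=0: b·v=4.24×(-2.216)=-9.395840; √(2b)=2.912044; u=(-9.395840+(-15.557))/2.912044=-8.568840, w=(-9.395840−(-15.557))/2.912044=2.115751
k=1: b·v=4.24×0.806=3.417440; √(2b)=2.912044; u=(3.417440+(-17.555))/2.912044=-4.854858, w=(3.417440−(-17.555))/2.912044=7.201965
k=2: b·v=4.24×(-3.457)=-14.657680; √(2b)=2.912044; u=(-14.657680+(-6.694))/2.912044=-7.332197, w=(-14.657680−(-6.694))/2.912044=-2.734739
k=3: b·v=4.24×1.923=8.153520; √(2b)=2.912044; u=(8.153520+20.046)/2.912044=9.683755, w=(8.153520−20.046)/2.912044=-4.083894

0: u=-8.568840 w=2.115751
1: u=-4.854858 w=7.201965
2: u=-7.332197 w=-2.734739
3: u=9.683755 w=-4.083894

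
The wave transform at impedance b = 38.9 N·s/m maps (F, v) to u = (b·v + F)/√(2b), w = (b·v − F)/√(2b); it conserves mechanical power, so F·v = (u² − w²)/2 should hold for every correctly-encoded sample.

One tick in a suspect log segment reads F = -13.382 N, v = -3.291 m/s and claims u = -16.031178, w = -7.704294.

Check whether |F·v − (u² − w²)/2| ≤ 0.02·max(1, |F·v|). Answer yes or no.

F·v = (-13.382)×(-3.291) = 44.040162 W.
(u² − w²)/2 = (256.998668 − 59.356146)/2 = 98.821261 W.
|Δ| = 54.781099;  2% of max(1, |F·v|) = 0.880803.

no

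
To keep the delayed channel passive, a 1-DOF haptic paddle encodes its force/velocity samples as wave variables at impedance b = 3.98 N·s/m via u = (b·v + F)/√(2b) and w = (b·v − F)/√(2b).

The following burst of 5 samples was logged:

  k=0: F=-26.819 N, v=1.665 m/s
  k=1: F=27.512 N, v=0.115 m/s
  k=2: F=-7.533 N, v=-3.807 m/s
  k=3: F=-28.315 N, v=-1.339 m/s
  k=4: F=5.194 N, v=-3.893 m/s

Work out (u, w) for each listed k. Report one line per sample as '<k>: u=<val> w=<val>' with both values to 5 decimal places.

0: u=-7.15697 w=11.85451
1: u=9.91360 w=-9.58914
2: u=-8.04044 w=-2.70043
3: u=-11.92488 w=8.14709
4: u=-3.65079 w=-7.33272

k=0: b·v=3.98×1.665=6.62670; √(2b)=2.82135; u=(6.62670+(-26.819))/2.82135=-7.15697, w=(6.62670−(-26.819))/2.82135=11.85451
k=1: b·v=3.98×0.115=0.45770; √(2b)=2.82135; u=(0.45770+27.512)/2.82135=9.91360, w=(0.45770−27.512)/2.82135=-9.58914
k=2: b·v=3.98×(-3.807)=-15.15186; √(2b)=2.82135; u=(-15.15186+(-7.533))/2.82135=-8.04044, w=(-15.15186−(-7.533))/2.82135=-2.70043
k=3: b·v=3.98×(-1.339)=-5.32922; √(2b)=2.82135; u=(-5.32922+(-28.315))/2.82135=-11.92488, w=(-5.32922−(-28.315))/2.82135=8.14709
k=4: b·v=3.98×(-3.893)=-15.49414; √(2b)=2.82135; u=(-15.49414+5.194)/2.82135=-3.65079, w=(-15.49414−5.194)/2.82135=-7.33272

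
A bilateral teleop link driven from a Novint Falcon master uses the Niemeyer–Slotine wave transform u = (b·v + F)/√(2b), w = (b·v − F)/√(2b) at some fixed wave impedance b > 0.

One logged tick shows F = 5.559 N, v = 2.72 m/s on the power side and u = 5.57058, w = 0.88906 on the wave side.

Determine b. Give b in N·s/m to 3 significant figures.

b = 2.82 N·s/m

u + w = 6.45964;  u + w = √(2b)·v, so √(2b) = 6.45964/2.72 = 2.37487.
b = (√(2b))²/2 = 5.64000/2 = 2.82000.
(Check via u − w = 2F/√(2b): u − w = 4.68152, 2F/√(2b) = 4.68152.)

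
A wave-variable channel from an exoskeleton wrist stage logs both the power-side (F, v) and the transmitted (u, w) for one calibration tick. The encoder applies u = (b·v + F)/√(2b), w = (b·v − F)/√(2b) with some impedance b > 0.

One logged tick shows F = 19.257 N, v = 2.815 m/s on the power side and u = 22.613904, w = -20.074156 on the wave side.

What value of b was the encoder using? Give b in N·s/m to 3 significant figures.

u + w = 2.539748;  u + w = √(2b)·v, so √(2b) = 2.539748/2.815 = 0.902220.
b = (√(2b))²/2 = 0.814000/2 = 0.407000.
(Check via u − w = 2F/√(2b): u − w = 42.688060, 2F/√(2b) = 42.688058.)

b = 0.407 N·s/m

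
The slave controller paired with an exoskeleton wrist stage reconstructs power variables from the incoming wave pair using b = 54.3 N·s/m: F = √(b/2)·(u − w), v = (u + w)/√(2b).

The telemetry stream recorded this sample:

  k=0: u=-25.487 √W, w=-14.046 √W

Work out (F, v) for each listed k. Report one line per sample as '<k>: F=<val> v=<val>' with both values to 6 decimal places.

0: F=-59.614088 v=-3.793542

k=0: u−w=-11.441000, u+w=-39.533000; √(b/2)=5.210566, √(2b)=10.421132; F=5.210566×(-11.441)=-59.614088, v=-39.533000/10.421132=-3.793542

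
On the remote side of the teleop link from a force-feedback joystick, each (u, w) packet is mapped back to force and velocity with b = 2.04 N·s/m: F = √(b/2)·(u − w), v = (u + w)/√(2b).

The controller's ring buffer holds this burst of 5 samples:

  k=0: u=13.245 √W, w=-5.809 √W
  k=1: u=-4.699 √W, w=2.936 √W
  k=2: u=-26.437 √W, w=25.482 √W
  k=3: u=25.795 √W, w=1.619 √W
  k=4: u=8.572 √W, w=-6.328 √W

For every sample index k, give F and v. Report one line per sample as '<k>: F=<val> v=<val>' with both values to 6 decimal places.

k=0: u−w=19.054000, u+w=7.436000; √(b/2)=1.009950, √(2b)=2.019901; F=1.009950×19.054=19.243597, v=7.436000/2.019901=3.681369
k=1: u−w=-7.635000, u+w=-1.763000; √(b/2)=1.009950, √(2b)=2.019901; F=1.009950×(-7.635)=-7.710972, v=-1.763000/2.019901=-0.872815
k=2: u−w=-51.919000, u+w=-0.955000; √(b/2)=1.009950, √(2b)=2.019901; F=1.009950×(-51.919)=-52.435620, v=-0.955000/2.019901=-0.472795
k=3: u−w=24.176000, u+w=27.414000; √(b/2)=1.009950, √(2b)=2.019901; F=1.009950×24.176=24.416563, v=27.414000/2.019901=13.571952
k=4: u−w=14.900000, u+w=2.244000; √(b/2)=1.009950, √(2b)=2.019901; F=1.009950×14.9=15.048262, v=2.244000/2.019901=1.110946

0: F=19.243597 v=3.681369
1: F=-7.710972 v=-0.872815
2: F=-52.435620 v=-0.472795
3: F=24.416563 v=13.571952
4: F=15.048262 v=1.110946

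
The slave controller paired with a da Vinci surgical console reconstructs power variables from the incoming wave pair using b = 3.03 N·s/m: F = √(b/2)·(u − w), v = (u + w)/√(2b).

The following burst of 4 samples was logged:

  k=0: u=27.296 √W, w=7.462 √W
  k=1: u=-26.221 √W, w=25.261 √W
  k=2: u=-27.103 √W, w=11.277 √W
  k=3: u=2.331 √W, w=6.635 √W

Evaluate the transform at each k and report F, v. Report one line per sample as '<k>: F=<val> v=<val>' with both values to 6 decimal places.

0: F=24.412746 v=14.119472
1: F=-63.366793 v=-0.389973
2: F=-47.240152 v=-6.428873
3: F=-5.297593 v=3.642189

k=0: u−w=19.834000, u+w=34.758000; √(b/2)=1.230853, √(2b)=2.461707; F=1.230853×19.834=24.412746, v=34.758000/2.461707=14.119472
k=1: u−w=-51.482000, u+w=-0.960000; √(b/2)=1.230853, √(2b)=2.461707; F=1.230853×(-51.482)=-63.366793, v=-0.960000/2.461707=-0.389973
k=2: u−w=-38.380000, u+w=-15.826000; √(b/2)=1.230853, √(2b)=2.461707; F=1.230853×(-38.38)=-47.240152, v=-15.826000/2.461707=-6.428873
k=3: u−w=-4.304000, u+w=8.966000; √(b/2)=1.230853, √(2b)=2.461707; F=1.230853×(-4.304)=-5.297593, v=8.966000/2.461707=3.642189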